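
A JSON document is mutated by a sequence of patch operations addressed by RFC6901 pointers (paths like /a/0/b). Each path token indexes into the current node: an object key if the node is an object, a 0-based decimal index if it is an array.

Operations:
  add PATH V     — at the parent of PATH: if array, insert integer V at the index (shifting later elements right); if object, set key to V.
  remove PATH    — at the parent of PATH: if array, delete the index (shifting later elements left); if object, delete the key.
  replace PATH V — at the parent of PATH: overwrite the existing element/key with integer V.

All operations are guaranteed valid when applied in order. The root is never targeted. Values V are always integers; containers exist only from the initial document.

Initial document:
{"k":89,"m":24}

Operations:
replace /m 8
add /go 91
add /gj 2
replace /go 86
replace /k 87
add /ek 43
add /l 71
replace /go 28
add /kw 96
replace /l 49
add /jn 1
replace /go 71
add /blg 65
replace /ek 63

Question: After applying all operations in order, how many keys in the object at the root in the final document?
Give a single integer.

After op 1 (replace /m 8): {"k":89,"m":8}
After op 2 (add /go 91): {"go":91,"k":89,"m":8}
After op 3 (add /gj 2): {"gj":2,"go":91,"k":89,"m":8}
After op 4 (replace /go 86): {"gj":2,"go":86,"k":89,"m":8}
After op 5 (replace /k 87): {"gj":2,"go":86,"k":87,"m":8}
After op 6 (add /ek 43): {"ek":43,"gj":2,"go":86,"k":87,"m":8}
After op 7 (add /l 71): {"ek":43,"gj":2,"go":86,"k":87,"l":71,"m":8}
After op 8 (replace /go 28): {"ek":43,"gj":2,"go":28,"k":87,"l":71,"m":8}
After op 9 (add /kw 96): {"ek":43,"gj":2,"go":28,"k":87,"kw":96,"l":71,"m":8}
After op 10 (replace /l 49): {"ek":43,"gj":2,"go":28,"k":87,"kw":96,"l":49,"m":8}
After op 11 (add /jn 1): {"ek":43,"gj":2,"go":28,"jn":1,"k":87,"kw":96,"l":49,"m":8}
After op 12 (replace /go 71): {"ek":43,"gj":2,"go":71,"jn":1,"k":87,"kw":96,"l":49,"m":8}
After op 13 (add /blg 65): {"blg":65,"ek":43,"gj":2,"go":71,"jn":1,"k":87,"kw":96,"l":49,"m":8}
After op 14 (replace /ek 63): {"blg":65,"ek":63,"gj":2,"go":71,"jn":1,"k":87,"kw":96,"l":49,"m":8}
Size at the root: 9

Answer: 9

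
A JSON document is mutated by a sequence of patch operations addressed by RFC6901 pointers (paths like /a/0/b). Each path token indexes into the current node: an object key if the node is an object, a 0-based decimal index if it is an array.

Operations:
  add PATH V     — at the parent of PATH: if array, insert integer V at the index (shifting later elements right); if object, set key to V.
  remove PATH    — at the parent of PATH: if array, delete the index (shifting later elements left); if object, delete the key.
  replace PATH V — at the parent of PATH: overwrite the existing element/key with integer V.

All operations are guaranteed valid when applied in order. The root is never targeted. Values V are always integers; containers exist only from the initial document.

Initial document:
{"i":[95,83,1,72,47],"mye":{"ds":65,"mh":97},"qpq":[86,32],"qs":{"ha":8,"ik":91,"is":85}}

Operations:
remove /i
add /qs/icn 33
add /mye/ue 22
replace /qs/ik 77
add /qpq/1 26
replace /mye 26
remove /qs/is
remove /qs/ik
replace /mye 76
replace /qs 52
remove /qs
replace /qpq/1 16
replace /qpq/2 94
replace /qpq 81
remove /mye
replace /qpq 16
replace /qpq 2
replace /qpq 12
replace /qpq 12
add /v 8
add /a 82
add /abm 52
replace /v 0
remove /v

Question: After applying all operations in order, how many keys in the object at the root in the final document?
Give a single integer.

Answer: 3

Derivation:
After op 1 (remove /i): {"mye":{"ds":65,"mh":97},"qpq":[86,32],"qs":{"ha":8,"ik":91,"is":85}}
After op 2 (add /qs/icn 33): {"mye":{"ds":65,"mh":97},"qpq":[86,32],"qs":{"ha":8,"icn":33,"ik":91,"is":85}}
After op 3 (add /mye/ue 22): {"mye":{"ds":65,"mh":97,"ue":22},"qpq":[86,32],"qs":{"ha":8,"icn":33,"ik":91,"is":85}}
After op 4 (replace /qs/ik 77): {"mye":{"ds":65,"mh":97,"ue":22},"qpq":[86,32],"qs":{"ha":8,"icn":33,"ik":77,"is":85}}
After op 5 (add /qpq/1 26): {"mye":{"ds":65,"mh":97,"ue":22},"qpq":[86,26,32],"qs":{"ha":8,"icn":33,"ik":77,"is":85}}
After op 6 (replace /mye 26): {"mye":26,"qpq":[86,26,32],"qs":{"ha":8,"icn":33,"ik":77,"is":85}}
After op 7 (remove /qs/is): {"mye":26,"qpq":[86,26,32],"qs":{"ha":8,"icn":33,"ik":77}}
After op 8 (remove /qs/ik): {"mye":26,"qpq":[86,26,32],"qs":{"ha":8,"icn":33}}
After op 9 (replace /mye 76): {"mye":76,"qpq":[86,26,32],"qs":{"ha":8,"icn":33}}
After op 10 (replace /qs 52): {"mye":76,"qpq":[86,26,32],"qs":52}
After op 11 (remove /qs): {"mye":76,"qpq":[86,26,32]}
After op 12 (replace /qpq/1 16): {"mye":76,"qpq":[86,16,32]}
After op 13 (replace /qpq/2 94): {"mye":76,"qpq":[86,16,94]}
After op 14 (replace /qpq 81): {"mye":76,"qpq":81}
After op 15 (remove /mye): {"qpq":81}
After op 16 (replace /qpq 16): {"qpq":16}
After op 17 (replace /qpq 2): {"qpq":2}
After op 18 (replace /qpq 12): {"qpq":12}
After op 19 (replace /qpq 12): {"qpq":12}
After op 20 (add /v 8): {"qpq":12,"v":8}
After op 21 (add /a 82): {"a":82,"qpq":12,"v":8}
After op 22 (add /abm 52): {"a":82,"abm":52,"qpq":12,"v":8}
After op 23 (replace /v 0): {"a":82,"abm":52,"qpq":12,"v":0}
After op 24 (remove /v): {"a":82,"abm":52,"qpq":12}
Size at the root: 3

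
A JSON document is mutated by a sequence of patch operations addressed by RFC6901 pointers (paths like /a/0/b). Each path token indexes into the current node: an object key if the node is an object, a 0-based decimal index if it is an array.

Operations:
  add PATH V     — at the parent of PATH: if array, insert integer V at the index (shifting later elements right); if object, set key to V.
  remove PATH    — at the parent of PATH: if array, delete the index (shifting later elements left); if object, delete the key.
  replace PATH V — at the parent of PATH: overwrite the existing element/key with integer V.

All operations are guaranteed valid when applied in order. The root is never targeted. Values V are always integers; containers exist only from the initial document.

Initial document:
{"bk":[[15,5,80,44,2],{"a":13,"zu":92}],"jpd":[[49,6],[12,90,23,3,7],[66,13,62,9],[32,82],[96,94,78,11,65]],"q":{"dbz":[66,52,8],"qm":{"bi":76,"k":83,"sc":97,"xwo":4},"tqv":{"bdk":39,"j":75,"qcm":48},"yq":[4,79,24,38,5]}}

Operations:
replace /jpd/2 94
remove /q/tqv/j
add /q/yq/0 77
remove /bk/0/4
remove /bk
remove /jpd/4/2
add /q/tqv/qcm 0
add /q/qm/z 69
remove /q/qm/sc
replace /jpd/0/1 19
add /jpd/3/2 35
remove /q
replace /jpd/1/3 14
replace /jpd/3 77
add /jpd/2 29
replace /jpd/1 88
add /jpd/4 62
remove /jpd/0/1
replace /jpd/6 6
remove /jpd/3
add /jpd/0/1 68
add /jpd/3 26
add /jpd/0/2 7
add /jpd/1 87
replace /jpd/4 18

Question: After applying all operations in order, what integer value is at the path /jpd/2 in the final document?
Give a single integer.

Answer: 88

Derivation:
After op 1 (replace /jpd/2 94): {"bk":[[15,5,80,44,2],{"a":13,"zu":92}],"jpd":[[49,6],[12,90,23,3,7],94,[32,82],[96,94,78,11,65]],"q":{"dbz":[66,52,8],"qm":{"bi":76,"k":83,"sc":97,"xwo":4},"tqv":{"bdk":39,"j":75,"qcm":48},"yq":[4,79,24,38,5]}}
After op 2 (remove /q/tqv/j): {"bk":[[15,5,80,44,2],{"a":13,"zu":92}],"jpd":[[49,6],[12,90,23,3,7],94,[32,82],[96,94,78,11,65]],"q":{"dbz":[66,52,8],"qm":{"bi":76,"k":83,"sc":97,"xwo":4},"tqv":{"bdk":39,"qcm":48},"yq":[4,79,24,38,5]}}
After op 3 (add /q/yq/0 77): {"bk":[[15,5,80,44,2],{"a":13,"zu":92}],"jpd":[[49,6],[12,90,23,3,7],94,[32,82],[96,94,78,11,65]],"q":{"dbz":[66,52,8],"qm":{"bi":76,"k":83,"sc":97,"xwo":4},"tqv":{"bdk":39,"qcm":48},"yq":[77,4,79,24,38,5]}}
After op 4 (remove /bk/0/4): {"bk":[[15,5,80,44],{"a":13,"zu":92}],"jpd":[[49,6],[12,90,23,3,7],94,[32,82],[96,94,78,11,65]],"q":{"dbz":[66,52,8],"qm":{"bi":76,"k":83,"sc":97,"xwo":4},"tqv":{"bdk":39,"qcm":48},"yq":[77,4,79,24,38,5]}}
After op 5 (remove /bk): {"jpd":[[49,6],[12,90,23,3,7],94,[32,82],[96,94,78,11,65]],"q":{"dbz":[66,52,8],"qm":{"bi":76,"k":83,"sc":97,"xwo":4},"tqv":{"bdk":39,"qcm":48},"yq":[77,4,79,24,38,5]}}
After op 6 (remove /jpd/4/2): {"jpd":[[49,6],[12,90,23,3,7],94,[32,82],[96,94,11,65]],"q":{"dbz":[66,52,8],"qm":{"bi":76,"k":83,"sc":97,"xwo":4},"tqv":{"bdk":39,"qcm":48},"yq":[77,4,79,24,38,5]}}
After op 7 (add /q/tqv/qcm 0): {"jpd":[[49,6],[12,90,23,3,7],94,[32,82],[96,94,11,65]],"q":{"dbz":[66,52,8],"qm":{"bi":76,"k":83,"sc":97,"xwo":4},"tqv":{"bdk":39,"qcm":0},"yq":[77,4,79,24,38,5]}}
After op 8 (add /q/qm/z 69): {"jpd":[[49,6],[12,90,23,3,7],94,[32,82],[96,94,11,65]],"q":{"dbz":[66,52,8],"qm":{"bi":76,"k":83,"sc":97,"xwo":4,"z":69},"tqv":{"bdk":39,"qcm":0},"yq":[77,4,79,24,38,5]}}
After op 9 (remove /q/qm/sc): {"jpd":[[49,6],[12,90,23,3,7],94,[32,82],[96,94,11,65]],"q":{"dbz":[66,52,8],"qm":{"bi":76,"k":83,"xwo":4,"z":69},"tqv":{"bdk":39,"qcm":0},"yq":[77,4,79,24,38,5]}}
After op 10 (replace /jpd/0/1 19): {"jpd":[[49,19],[12,90,23,3,7],94,[32,82],[96,94,11,65]],"q":{"dbz":[66,52,8],"qm":{"bi":76,"k":83,"xwo":4,"z":69},"tqv":{"bdk":39,"qcm":0},"yq":[77,4,79,24,38,5]}}
After op 11 (add /jpd/3/2 35): {"jpd":[[49,19],[12,90,23,3,7],94,[32,82,35],[96,94,11,65]],"q":{"dbz":[66,52,8],"qm":{"bi":76,"k":83,"xwo":4,"z":69},"tqv":{"bdk":39,"qcm":0},"yq":[77,4,79,24,38,5]}}
After op 12 (remove /q): {"jpd":[[49,19],[12,90,23,3,7],94,[32,82,35],[96,94,11,65]]}
After op 13 (replace /jpd/1/3 14): {"jpd":[[49,19],[12,90,23,14,7],94,[32,82,35],[96,94,11,65]]}
After op 14 (replace /jpd/3 77): {"jpd":[[49,19],[12,90,23,14,7],94,77,[96,94,11,65]]}
After op 15 (add /jpd/2 29): {"jpd":[[49,19],[12,90,23,14,7],29,94,77,[96,94,11,65]]}
After op 16 (replace /jpd/1 88): {"jpd":[[49,19],88,29,94,77,[96,94,11,65]]}
After op 17 (add /jpd/4 62): {"jpd":[[49,19],88,29,94,62,77,[96,94,11,65]]}
After op 18 (remove /jpd/0/1): {"jpd":[[49],88,29,94,62,77,[96,94,11,65]]}
After op 19 (replace /jpd/6 6): {"jpd":[[49],88,29,94,62,77,6]}
After op 20 (remove /jpd/3): {"jpd":[[49],88,29,62,77,6]}
After op 21 (add /jpd/0/1 68): {"jpd":[[49,68],88,29,62,77,6]}
After op 22 (add /jpd/3 26): {"jpd":[[49,68],88,29,26,62,77,6]}
After op 23 (add /jpd/0/2 7): {"jpd":[[49,68,7],88,29,26,62,77,6]}
After op 24 (add /jpd/1 87): {"jpd":[[49,68,7],87,88,29,26,62,77,6]}
After op 25 (replace /jpd/4 18): {"jpd":[[49,68,7],87,88,29,18,62,77,6]}
Value at /jpd/2: 88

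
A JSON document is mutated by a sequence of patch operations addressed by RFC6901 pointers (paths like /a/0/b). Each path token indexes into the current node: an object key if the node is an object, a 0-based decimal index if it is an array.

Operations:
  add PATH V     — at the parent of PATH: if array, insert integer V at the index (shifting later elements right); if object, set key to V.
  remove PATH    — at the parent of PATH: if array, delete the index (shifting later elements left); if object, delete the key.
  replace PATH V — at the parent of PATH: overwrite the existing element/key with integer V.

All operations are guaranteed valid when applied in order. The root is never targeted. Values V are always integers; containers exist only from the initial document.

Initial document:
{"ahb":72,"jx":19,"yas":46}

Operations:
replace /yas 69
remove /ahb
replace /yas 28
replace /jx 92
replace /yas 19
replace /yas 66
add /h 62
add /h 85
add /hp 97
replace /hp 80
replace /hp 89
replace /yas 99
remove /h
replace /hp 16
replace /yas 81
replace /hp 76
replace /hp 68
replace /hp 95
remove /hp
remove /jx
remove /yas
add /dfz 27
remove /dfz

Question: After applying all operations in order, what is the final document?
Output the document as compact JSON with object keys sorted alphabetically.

Answer: {}

Derivation:
After op 1 (replace /yas 69): {"ahb":72,"jx":19,"yas":69}
After op 2 (remove /ahb): {"jx":19,"yas":69}
After op 3 (replace /yas 28): {"jx":19,"yas":28}
After op 4 (replace /jx 92): {"jx":92,"yas":28}
After op 5 (replace /yas 19): {"jx":92,"yas":19}
After op 6 (replace /yas 66): {"jx":92,"yas":66}
After op 7 (add /h 62): {"h":62,"jx":92,"yas":66}
After op 8 (add /h 85): {"h":85,"jx":92,"yas":66}
After op 9 (add /hp 97): {"h":85,"hp":97,"jx":92,"yas":66}
After op 10 (replace /hp 80): {"h":85,"hp":80,"jx":92,"yas":66}
After op 11 (replace /hp 89): {"h":85,"hp":89,"jx":92,"yas":66}
After op 12 (replace /yas 99): {"h":85,"hp":89,"jx":92,"yas":99}
After op 13 (remove /h): {"hp":89,"jx":92,"yas":99}
After op 14 (replace /hp 16): {"hp":16,"jx":92,"yas":99}
After op 15 (replace /yas 81): {"hp":16,"jx":92,"yas":81}
After op 16 (replace /hp 76): {"hp":76,"jx":92,"yas":81}
After op 17 (replace /hp 68): {"hp":68,"jx":92,"yas":81}
After op 18 (replace /hp 95): {"hp":95,"jx":92,"yas":81}
After op 19 (remove /hp): {"jx":92,"yas":81}
After op 20 (remove /jx): {"yas":81}
After op 21 (remove /yas): {}
After op 22 (add /dfz 27): {"dfz":27}
After op 23 (remove /dfz): {}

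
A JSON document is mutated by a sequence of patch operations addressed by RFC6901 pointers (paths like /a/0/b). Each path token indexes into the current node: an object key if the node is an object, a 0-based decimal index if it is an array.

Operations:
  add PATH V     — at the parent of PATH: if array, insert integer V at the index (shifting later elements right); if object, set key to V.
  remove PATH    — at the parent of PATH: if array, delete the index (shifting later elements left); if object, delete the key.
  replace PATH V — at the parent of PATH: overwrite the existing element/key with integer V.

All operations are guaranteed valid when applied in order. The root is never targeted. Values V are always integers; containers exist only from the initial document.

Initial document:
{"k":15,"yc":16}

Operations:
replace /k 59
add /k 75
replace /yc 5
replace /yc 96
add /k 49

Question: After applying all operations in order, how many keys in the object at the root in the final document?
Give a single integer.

Answer: 2

Derivation:
After op 1 (replace /k 59): {"k":59,"yc":16}
After op 2 (add /k 75): {"k":75,"yc":16}
After op 3 (replace /yc 5): {"k":75,"yc":5}
After op 4 (replace /yc 96): {"k":75,"yc":96}
After op 5 (add /k 49): {"k":49,"yc":96}
Size at the root: 2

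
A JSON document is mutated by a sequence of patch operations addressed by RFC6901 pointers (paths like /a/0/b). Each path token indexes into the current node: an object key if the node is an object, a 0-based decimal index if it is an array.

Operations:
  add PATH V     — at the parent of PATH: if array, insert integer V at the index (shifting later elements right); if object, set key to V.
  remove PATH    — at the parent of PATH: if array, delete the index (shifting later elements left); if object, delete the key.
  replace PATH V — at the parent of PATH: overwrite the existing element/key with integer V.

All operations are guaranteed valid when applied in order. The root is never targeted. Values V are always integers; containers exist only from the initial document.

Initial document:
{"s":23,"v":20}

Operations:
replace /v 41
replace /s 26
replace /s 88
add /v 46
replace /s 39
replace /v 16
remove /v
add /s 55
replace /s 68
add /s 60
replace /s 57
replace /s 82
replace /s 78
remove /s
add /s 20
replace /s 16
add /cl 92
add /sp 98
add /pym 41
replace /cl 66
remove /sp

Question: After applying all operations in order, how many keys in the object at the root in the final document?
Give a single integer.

After op 1 (replace /v 41): {"s":23,"v":41}
After op 2 (replace /s 26): {"s":26,"v":41}
After op 3 (replace /s 88): {"s":88,"v":41}
After op 4 (add /v 46): {"s":88,"v":46}
After op 5 (replace /s 39): {"s":39,"v":46}
After op 6 (replace /v 16): {"s":39,"v":16}
After op 7 (remove /v): {"s":39}
After op 8 (add /s 55): {"s":55}
After op 9 (replace /s 68): {"s":68}
After op 10 (add /s 60): {"s":60}
After op 11 (replace /s 57): {"s":57}
After op 12 (replace /s 82): {"s":82}
After op 13 (replace /s 78): {"s":78}
After op 14 (remove /s): {}
After op 15 (add /s 20): {"s":20}
After op 16 (replace /s 16): {"s":16}
After op 17 (add /cl 92): {"cl":92,"s":16}
After op 18 (add /sp 98): {"cl":92,"s":16,"sp":98}
After op 19 (add /pym 41): {"cl":92,"pym":41,"s":16,"sp":98}
After op 20 (replace /cl 66): {"cl":66,"pym":41,"s":16,"sp":98}
After op 21 (remove /sp): {"cl":66,"pym":41,"s":16}
Size at the root: 3

Answer: 3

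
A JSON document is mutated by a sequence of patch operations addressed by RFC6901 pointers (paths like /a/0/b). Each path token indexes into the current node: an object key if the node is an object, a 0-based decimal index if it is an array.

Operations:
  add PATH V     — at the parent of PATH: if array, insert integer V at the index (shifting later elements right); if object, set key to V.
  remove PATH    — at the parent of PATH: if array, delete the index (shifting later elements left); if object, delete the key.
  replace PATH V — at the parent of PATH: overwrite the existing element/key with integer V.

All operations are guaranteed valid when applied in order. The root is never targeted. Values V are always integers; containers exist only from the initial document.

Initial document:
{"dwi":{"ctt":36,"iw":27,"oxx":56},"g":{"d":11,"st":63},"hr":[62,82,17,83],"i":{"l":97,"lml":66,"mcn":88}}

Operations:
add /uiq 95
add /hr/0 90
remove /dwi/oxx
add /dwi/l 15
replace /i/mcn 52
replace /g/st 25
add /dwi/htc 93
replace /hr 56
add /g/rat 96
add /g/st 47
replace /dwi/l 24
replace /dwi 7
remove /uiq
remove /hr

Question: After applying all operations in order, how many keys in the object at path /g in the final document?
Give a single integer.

After op 1 (add /uiq 95): {"dwi":{"ctt":36,"iw":27,"oxx":56},"g":{"d":11,"st":63},"hr":[62,82,17,83],"i":{"l":97,"lml":66,"mcn":88},"uiq":95}
After op 2 (add /hr/0 90): {"dwi":{"ctt":36,"iw":27,"oxx":56},"g":{"d":11,"st":63},"hr":[90,62,82,17,83],"i":{"l":97,"lml":66,"mcn":88},"uiq":95}
After op 3 (remove /dwi/oxx): {"dwi":{"ctt":36,"iw":27},"g":{"d":11,"st":63},"hr":[90,62,82,17,83],"i":{"l":97,"lml":66,"mcn":88},"uiq":95}
After op 4 (add /dwi/l 15): {"dwi":{"ctt":36,"iw":27,"l":15},"g":{"d":11,"st":63},"hr":[90,62,82,17,83],"i":{"l":97,"lml":66,"mcn":88},"uiq":95}
After op 5 (replace /i/mcn 52): {"dwi":{"ctt":36,"iw":27,"l":15},"g":{"d":11,"st":63},"hr":[90,62,82,17,83],"i":{"l":97,"lml":66,"mcn":52},"uiq":95}
After op 6 (replace /g/st 25): {"dwi":{"ctt":36,"iw":27,"l":15},"g":{"d":11,"st":25},"hr":[90,62,82,17,83],"i":{"l":97,"lml":66,"mcn":52},"uiq":95}
After op 7 (add /dwi/htc 93): {"dwi":{"ctt":36,"htc":93,"iw":27,"l":15},"g":{"d":11,"st":25},"hr":[90,62,82,17,83],"i":{"l":97,"lml":66,"mcn":52},"uiq":95}
After op 8 (replace /hr 56): {"dwi":{"ctt":36,"htc":93,"iw":27,"l":15},"g":{"d":11,"st":25},"hr":56,"i":{"l":97,"lml":66,"mcn":52},"uiq":95}
After op 9 (add /g/rat 96): {"dwi":{"ctt":36,"htc":93,"iw":27,"l":15},"g":{"d":11,"rat":96,"st":25},"hr":56,"i":{"l":97,"lml":66,"mcn":52},"uiq":95}
After op 10 (add /g/st 47): {"dwi":{"ctt":36,"htc":93,"iw":27,"l":15},"g":{"d":11,"rat":96,"st":47},"hr":56,"i":{"l":97,"lml":66,"mcn":52},"uiq":95}
After op 11 (replace /dwi/l 24): {"dwi":{"ctt":36,"htc":93,"iw":27,"l":24},"g":{"d":11,"rat":96,"st":47},"hr":56,"i":{"l":97,"lml":66,"mcn":52},"uiq":95}
After op 12 (replace /dwi 7): {"dwi":7,"g":{"d":11,"rat":96,"st":47},"hr":56,"i":{"l":97,"lml":66,"mcn":52},"uiq":95}
After op 13 (remove /uiq): {"dwi":7,"g":{"d":11,"rat":96,"st":47},"hr":56,"i":{"l":97,"lml":66,"mcn":52}}
After op 14 (remove /hr): {"dwi":7,"g":{"d":11,"rat":96,"st":47},"i":{"l":97,"lml":66,"mcn":52}}
Size at path /g: 3

Answer: 3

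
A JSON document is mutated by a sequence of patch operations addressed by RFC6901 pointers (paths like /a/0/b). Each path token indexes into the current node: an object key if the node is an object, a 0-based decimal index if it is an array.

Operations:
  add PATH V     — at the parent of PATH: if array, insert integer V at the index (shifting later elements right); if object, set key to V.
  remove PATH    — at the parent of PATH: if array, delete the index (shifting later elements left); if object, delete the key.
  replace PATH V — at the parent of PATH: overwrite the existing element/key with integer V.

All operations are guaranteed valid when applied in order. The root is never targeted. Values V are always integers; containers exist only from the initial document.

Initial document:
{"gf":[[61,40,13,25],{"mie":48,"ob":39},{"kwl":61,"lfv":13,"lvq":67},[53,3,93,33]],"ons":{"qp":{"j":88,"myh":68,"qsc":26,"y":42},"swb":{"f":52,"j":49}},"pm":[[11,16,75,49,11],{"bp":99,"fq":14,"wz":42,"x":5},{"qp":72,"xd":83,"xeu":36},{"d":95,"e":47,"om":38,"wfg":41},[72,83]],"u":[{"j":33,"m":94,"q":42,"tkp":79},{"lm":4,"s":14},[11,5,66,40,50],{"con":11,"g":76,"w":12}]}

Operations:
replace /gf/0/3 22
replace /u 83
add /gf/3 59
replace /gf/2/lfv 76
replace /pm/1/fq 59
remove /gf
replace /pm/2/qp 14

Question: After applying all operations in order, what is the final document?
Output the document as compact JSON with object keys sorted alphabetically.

Answer: {"ons":{"qp":{"j":88,"myh":68,"qsc":26,"y":42},"swb":{"f":52,"j":49}},"pm":[[11,16,75,49,11],{"bp":99,"fq":59,"wz":42,"x":5},{"qp":14,"xd":83,"xeu":36},{"d":95,"e":47,"om":38,"wfg":41},[72,83]],"u":83}

Derivation:
After op 1 (replace /gf/0/3 22): {"gf":[[61,40,13,22],{"mie":48,"ob":39},{"kwl":61,"lfv":13,"lvq":67},[53,3,93,33]],"ons":{"qp":{"j":88,"myh":68,"qsc":26,"y":42},"swb":{"f":52,"j":49}},"pm":[[11,16,75,49,11],{"bp":99,"fq":14,"wz":42,"x":5},{"qp":72,"xd":83,"xeu":36},{"d":95,"e":47,"om":38,"wfg":41},[72,83]],"u":[{"j":33,"m":94,"q":42,"tkp":79},{"lm":4,"s":14},[11,5,66,40,50],{"con":11,"g":76,"w":12}]}
After op 2 (replace /u 83): {"gf":[[61,40,13,22],{"mie":48,"ob":39},{"kwl":61,"lfv":13,"lvq":67},[53,3,93,33]],"ons":{"qp":{"j":88,"myh":68,"qsc":26,"y":42},"swb":{"f":52,"j":49}},"pm":[[11,16,75,49,11],{"bp":99,"fq":14,"wz":42,"x":5},{"qp":72,"xd":83,"xeu":36},{"d":95,"e":47,"om":38,"wfg":41},[72,83]],"u":83}
After op 3 (add /gf/3 59): {"gf":[[61,40,13,22],{"mie":48,"ob":39},{"kwl":61,"lfv":13,"lvq":67},59,[53,3,93,33]],"ons":{"qp":{"j":88,"myh":68,"qsc":26,"y":42},"swb":{"f":52,"j":49}},"pm":[[11,16,75,49,11],{"bp":99,"fq":14,"wz":42,"x":5},{"qp":72,"xd":83,"xeu":36},{"d":95,"e":47,"om":38,"wfg":41},[72,83]],"u":83}
After op 4 (replace /gf/2/lfv 76): {"gf":[[61,40,13,22],{"mie":48,"ob":39},{"kwl":61,"lfv":76,"lvq":67},59,[53,3,93,33]],"ons":{"qp":{"j":88,"myh":68,"qsc":26,"y":42},"swb":{"f":52,"j":49}},"pm":[[11,16,75,49,11],{"bp":99,"fq":14,"wz":42,"x":5},{"qp":72,"xd":83,"xeu":36},{"d":95,"e":47,"om":38,"wfg":41},[72,83]],"u":83}
After op 5 (replace /pm/1/fq 59): {"gf":[[61,40,13,22],{"mie":48,"ob":39},{"kwl":61,"lfv":76,"lvq":67},59,[53,3,93,33]],"ons":{"qp":{"j":88,"myh":68,"qsc":26,"y":42},"swb":{"f":52,"j":49}},"pm":[[11,16,75,49,11],{"bp":99,"fq":59,"wz":42,"x":5},{"qp":72,"xd":83,"xeu":36},{"d":95,"e":47,"om":38,"wfg":41},[72,83]],"u":83}
After op 6 (remove /gf): {"ons":{"qp":{"j":88,"myh":68,"qsc":26,"y":42},"swb":{"f":52,"j":49}},"pm":[[11,16,75,49,11],{"bp":99,"fq":59,"wz":42,"x":5},{"qp":72,"xd":83,"xeu":36},{"d":95,"e":47,"om":38,"wfg":41},[72,83]],"u":83}
After op 7 (replace /pm/2/qp 14): {"ons":{"qp":{"j":88,"myh":68,"qsc":26,"y":42},"swb":{"f":52,"j":49}},"pm":[[11,16,75,49,11],{"bp":99,"fq":59,"wz":42,"x":5},{"qp":14,"xd":83,"xeu":36},{"d":95,"e":47,"om":38,"wfg":41},[72,83]],"u":83}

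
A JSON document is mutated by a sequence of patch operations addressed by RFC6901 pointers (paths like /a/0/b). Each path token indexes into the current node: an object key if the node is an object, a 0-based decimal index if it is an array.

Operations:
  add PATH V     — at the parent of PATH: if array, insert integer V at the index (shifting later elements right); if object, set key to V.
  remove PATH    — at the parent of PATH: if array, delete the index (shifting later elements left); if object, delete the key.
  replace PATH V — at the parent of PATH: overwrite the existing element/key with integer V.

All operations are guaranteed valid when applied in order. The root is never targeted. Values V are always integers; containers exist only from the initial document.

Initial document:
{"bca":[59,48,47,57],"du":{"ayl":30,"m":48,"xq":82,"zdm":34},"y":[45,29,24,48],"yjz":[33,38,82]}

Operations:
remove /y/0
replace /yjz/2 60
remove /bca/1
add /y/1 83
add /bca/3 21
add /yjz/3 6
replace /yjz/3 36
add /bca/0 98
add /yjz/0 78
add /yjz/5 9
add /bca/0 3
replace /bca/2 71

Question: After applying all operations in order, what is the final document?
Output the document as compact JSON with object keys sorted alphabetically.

Answer: {"bca":[3,98,71,47,57,21],"du":{"ayl":30,"m":48,"xq":82,"zdm":34},"y":[29,83,24,48],"yjz":[78,33,38,60,36,9]}

Derivation:
After op 1 (remove /y/0): {"bca":[59,48,47,57],"du":{"ayl":30,"m":48,"xq":82,"zdm":34},"y":[29,24,48],"yjz":[33,38,82]}
After op 2 (replace /yjz/2 60): {"bca":[59,48,47,57],"du":{"ayl":30,"m":48,"xq":82,"zdm":34},"y":[29,24,48],"yjz":[33,38,60]}
After op 3 (remove /bca/1): {"bca":[59,47,57],"du":{"ayl":30,"m":48,"xq":82,"zdm":34},"y":[29,24,48],"yjz":[33,38,60]}
After op 4 (add /y/1 83): {"bca":[59,47,57],"du":{"ayl":30,"m":48,"xq":82,"zdm":34},"y":[29,83,24,48],"yjz":[33,38,60]}
After op 5 (add /bca/3 21): {"bca":[59,47,57,21],"du":{"ayl":30,"m":48,"xq":82,"zdm":34},"y":[29,83,24,48],"yjz":[33,38,60]}
After op 6 (add /yjz/3 6): {"bca":[59,47,57,21],"du":{"ayl":30,"m":48,"xq":82,"zdm":34},"y":[29,83,24,48],"yjz":[33,38,60,6]}
After op 7 (replace /yjz/3 36): {"bca":[59,47,57,21],"du":{"ayl":30,"m":48,"xq":82,"zdm":34},"y":[29,83,24,48],"yjz":[33,38,60,36]}
After op 8 (add /bca/0 98): {"bca":[98,59,47,57,21],"du":{"ayl":30,"m":48,"xq":82,"zdm":34},"y":[29,83,24,48],"yjz":[33,38,60,36]}
After op 9 (add /yjz/0 78): {"bca":[98,59,47,57,21],"du":{"ayl":30,"m":48,"xq":82,"zdm":34},"y":[29,83,24,48],"yjz":[78,33,38,60,36]}
After op 10 (add /yjz/5 9): {"bca":[98,59,47,57,21],"du":{"ayl":30,"m":48,"xq":82,"zdm":34},"y":[29,83,24,48],"yjz":[78,33,38,60,36,9]}
After op 11 (add /bca/0 3): {"bca":[3,98,59,47,57,21],"du":{"ayl":30,"m":48,"xq":82,"zdm":34},"y":[29,83,24,48],"yjz":[78,33,38,60,36,9]}
After op 12 (replace /bca/2 71): {"bca":[3,98,71,47,57,21],"du":{"ayl":30,"m":48,"xq":82,"zdm":34},"y":[29,83,24,48],"yjz":[78,33,38,60,36,9]}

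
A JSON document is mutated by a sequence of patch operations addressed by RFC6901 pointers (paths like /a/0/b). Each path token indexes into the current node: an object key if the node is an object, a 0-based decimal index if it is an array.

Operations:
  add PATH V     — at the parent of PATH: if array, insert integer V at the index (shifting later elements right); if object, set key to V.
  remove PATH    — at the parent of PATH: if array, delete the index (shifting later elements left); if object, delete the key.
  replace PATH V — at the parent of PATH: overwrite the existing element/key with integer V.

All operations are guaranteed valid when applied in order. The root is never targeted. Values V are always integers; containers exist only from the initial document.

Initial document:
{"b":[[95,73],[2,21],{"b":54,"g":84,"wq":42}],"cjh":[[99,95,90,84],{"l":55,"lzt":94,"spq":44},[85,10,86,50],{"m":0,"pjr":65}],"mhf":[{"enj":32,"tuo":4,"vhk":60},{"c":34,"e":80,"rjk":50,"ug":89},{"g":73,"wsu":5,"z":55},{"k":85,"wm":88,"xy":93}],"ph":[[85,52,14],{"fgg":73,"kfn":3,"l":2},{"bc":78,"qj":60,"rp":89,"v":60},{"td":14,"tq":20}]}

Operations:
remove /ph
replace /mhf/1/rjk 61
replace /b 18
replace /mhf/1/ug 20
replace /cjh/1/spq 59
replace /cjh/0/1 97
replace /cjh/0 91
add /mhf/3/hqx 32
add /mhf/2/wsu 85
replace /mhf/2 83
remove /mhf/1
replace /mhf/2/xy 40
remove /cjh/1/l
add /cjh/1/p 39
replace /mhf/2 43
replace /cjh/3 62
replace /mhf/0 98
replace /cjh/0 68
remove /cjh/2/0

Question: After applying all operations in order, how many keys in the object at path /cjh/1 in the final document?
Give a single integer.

After op 1 (remove /ph): {"b":[[95,73],[2,21],{"b":54,"g":84,"wq":42}],"cjh":[[99,95,90,84],{"l":55,"lzt":94,"spq":44},[85,10,86,50],{"m":0,"pjr":65}],"mhf":[{"enj":32,"tuo":4,"vhk":60},{"c":34,"e":80,"rjk":50,"ug":89},{"g":73,"wsu":5,"z":55},{"k":85,"wm":88,"xy":93}]}
After op 2 (replace /mhf/1/rjk 61): {"b":[[95,73],[2,21],{"b":54,"g":84,"wq":42}],"cjh":[[99,95,90,84],{"l":55,"lzt":94,"spq":44},[85,10,86,50],{"m":0,"pjr":65}],"mhf":[{"enj":32,"tuo":4,"vhk":60},{"c":34,"e":80,"rjk":61,"ug":89},{"g":73,"wsu":5,"z":55},{"k":85,"wm":88,"xy":93}]}
After op 3 (replace /b 18): {"b":18,"cjh":[[99,95,90,84],{"l":55,"lzt":94,"spq":44},[85,10,86,50],{"m":0,"pjr":65}],"mhf":[{"enj":32,"tuo":4,"vhk":60},{"c":34,"e":80,"rjk":61,"ug":89},{"g":73,"wsu":5,"z":55},{"k":85,"wm":88,"xy":93}]}
After op 4 (replace /mhf/1/ug 20): {"b":18,"cjh":[[99,95,90,84],{"l":55,"lzt":94,"spq":44},[85,10,86,50],{"m":0,"pjr":65}],"mhf":[{"enj":32,"tuo":4,"vhk":60},{"c":34,"e":80,"rjk":61,"ug":20},{"g":73,"wsu":5,"z":55},{"k":85,"wm":88,"xy":93}]}
After op 5 (replace /cjh/1/spq 59): {"b":18,"cjh":[[99,95,90,84],{"l":55,"lzt":94,"spq":59},[85,10,86,50],{"m":0,"pjr":65}],"mhf":[{"enj":32,"tuo":4,"vhk":60},{"c":34,"e":80,"rjk":61,"ug":20},{"g":73,"wsu":5,"z":55},{"k":85,"wm":88,"xy":93}]}
After op 6 (replace /cjh/0/1 97): {"b":18,"cjh":[[99,97,90,84],{"l":55,"lzt":94,"spq":59},[85,10,86,50],{"m":0,"pjr":65}],"mhf":[{"enj":32,"tuo":4,"vhk":60},{"c":34,"e":80,"rjk":61,"ug":20},{"g":73,"wsu":5,"z":55},{"k":85,"wm":88,"xy":93}]}
After op 7 (replace /cjh/0 91): {"b":18,"cjh":[91,{"l":55,"lzt":94,"spq":59},[85,10,86,50],{"m":0,"pjr":65}],"mhf":[{"enj":32,"tuo":4,"vhk":60},{"c":34,"e":80,"rjk":61,"ug":20},{"g":73,"wsu":5,"z":55},{"k":85,"wm":88,"xy":93}]}
After op 8 (add /mhf/3/hqx 32): {"b":18,"cjh":[91,{"l":55,"lzt":94,"spq":59},[85,10,86,50],{"m":0,"pjr":65}],"mhf":[{"enj":32,"tuo":4,"vhk":60},{"c":34,"e":80,"rjk":61,"ug":20},{"g":73,"wsu":5,"z":55},{"hqx":32,"k":85,"wm":88,"xy":93}]}
After op 9 (add /mhf/2/wsu 85): {"b":18,"cjh":[91,{"l":55,"lzt":94,"spq":59},[85,10,86,50],{"m":0,"pjr":65}],"mhf":[{"enj":32,"tuo":4,"vhk":60},{"c":34,"e":80,"rjk":61,"ug":20},{"g":73,"wsu":85,"z":55},{"hqx":32,"k":85,"wm":88,"xy":93}]}
After op 10 (replace /mhf/2 83): {"b":18,"cjh":[91,{"l":55,"lzt":94,"spq":59},[85,10,86,50],{"m":0,"pjr":65}],"mhf":[{"enj":32,"tuo":4,"vhk":60},{"c":34,"e":80,"rjk":61,"ug":20},83,{"hqx":32,"k":85,"wm":88,"xy":93}]}
After op 11 (remove /mhf/1): {"b":18,"cjh":[91,{"l":55,"lzt":94,"spq":59},[85,10,86,50],{"m":0,"pjr":65}],"mhf":[{"enj":32,"tuo":4,"vhk":60},83,{"hqx":32,"k":85,"wm":88,"xy":93}]}
After op 12 (replace /mhf/2/xy 40): {"b":18,"cjh":[91,{"l":55,"lzt":94,"spq":59},[85,10,86,50],{"m":0,"pjr":65}],"mhf":[{"enj":32,"tuo":4,"vhk":60},83,{"hqx":32,"k":85,"wm":88,"xy":40}]}
After op 13 (remove /cjh/1/l): {"b":18,"cjh":[91,{"lzt":94,"spq":59},[85,10,86,50],{"m":0,"pjr":65}],"mhf":[{"enj":32,"tuo":4,"vhk":60},83,{"hqx":32,"k":85,"wm":88,"xy":40}]}
After op 14 (add /cjh/1/p 39): {"b":18,"cjh":[91,{"lzt":94,"p":39,"spq":59},[85,10,86,50],{"m":0,"pjr":65}],"mhf":[{"enj":32,"tuo":4,"vhk":60},83,{"hqx":32,"k":85,"wm":88,"xy":40}]}
After op 15 (replace /mhf/2 43): {"b":18,"cjh":[91,{"lzt":94,"p":39,"spq":59},[85,10,86,50],{"m":0,"pjr":65}],"mhf":[{"enj":32,"tuo":4,"vhk":60},83,43]}
After op 16 (replace /cjh/3 62): {"b":18,"cjh":[91,{"lzt":94,"p":39,"spq":59},[85,10,86,50],62],"mhf":[{"enj":32,"tuo":4,"vhk":60},83,43]}
After op 17 (replace /mhf/0 98): {"b":18,"cjh":[91,{"lzt":94,"p":39,"spq":59},[85,10,86,50],62],"mhf":[98,83,43]}
After op 18 (replace /cjh/0 68): {"b":18,"cjh":[68,{"lzt":94,"p":39,"spq":59},[85,10,86,50],62],"mhf":[98,83,43]}
After op 19 (remove /cjh/2/0): {"b":18,"cjh":[68,{"lzt":94,"p":39,"spq":59},[10,86,50],62],"mhf":[98,83,43]}
Size at path /cjh/1: 3

Answer: 3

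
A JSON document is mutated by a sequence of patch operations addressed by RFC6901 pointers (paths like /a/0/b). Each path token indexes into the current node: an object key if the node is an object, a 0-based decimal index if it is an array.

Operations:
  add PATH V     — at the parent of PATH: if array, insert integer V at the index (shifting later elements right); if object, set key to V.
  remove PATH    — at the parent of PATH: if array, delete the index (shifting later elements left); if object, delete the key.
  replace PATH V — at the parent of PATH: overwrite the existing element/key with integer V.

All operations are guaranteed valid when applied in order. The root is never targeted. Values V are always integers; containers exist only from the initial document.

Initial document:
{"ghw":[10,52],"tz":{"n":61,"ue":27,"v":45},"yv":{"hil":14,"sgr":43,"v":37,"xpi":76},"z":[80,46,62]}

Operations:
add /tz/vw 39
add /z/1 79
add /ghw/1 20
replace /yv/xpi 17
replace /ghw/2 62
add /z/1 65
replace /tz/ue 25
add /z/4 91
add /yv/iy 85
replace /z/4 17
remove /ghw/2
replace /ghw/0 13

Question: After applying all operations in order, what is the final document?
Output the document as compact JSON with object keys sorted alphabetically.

Answer: {"ghw":[13,20],"tz":{"n":61,"ue":25,"v":45,"vw":39},"yv":{"hil":14,"iy":85,"sgr":43,"v":37,"xpi":17},"z":[80,65,79,46,17,62]}

Derivation:
After op 1 (add /tz/vw 39): {"ghw":[10,52],"tz":{"n":61,"ue":27,"v":45,"vw":39},"yv":{"hil":14,"sgr":43,"v":37,"xpi":76},"z":[80,46,62]}
After op 2 (add /z/1 79): {"ghw":[10,52],"tz":{"n":61,"ue":27,"v":45,"vw":39},"yv":{"hil":14,"sgr":43,"v":37,"xpi":76},"z":[80,79,46,62]}
After op 3 (add /ghw/1 20): {"ghw":[10,20,52],"tz":{"n":61,"ue":27,"v":45,"vw":39},"yv":{"hil":14,"sgr":43,"v":37,"xpi":76},"z":[80,79,46,62]}
After op 4 (replace /yv/xpi 17): {"ghw":[10,20,52],"tz":{"n":61,"ue":27,"v":45,"vw":39},"yv":{"hil":14,"sgr":43,"v":37,"xpi":17},"z":[80,79,46,62]}
After op 5 (replace /ghw/2 62): {"ghw":[10,20,62],"tz":{"n":61,"ue":27,"v":45,"vw":39},"yv":{"hil":14,"sgr":43,"v":37,"xpi":17},"z":[80,79,46,62]}
After op 6 (add /z/1 65): {"ghw":[10,20,62],"tz":{"n":61,"ue":27,"v":45,"vw":39},"yv":{"hil":14,"sgr":43,"v":37,"xpi":17},"z":[80,65,79,46,62]}
After op 7 (replace /tz/ue 25): {"ghw":[10,20,62],"tz":{"n":61,"ue":25,"v":45,"vw":39},"yv":{"hil":14,"sgr":43,"v":37,"xpi":17},"z":[80,65,79,46,62]}
After op 8 (add /z/4 91): {"ghw":[10,20,62],"tz":{"n":61,"ue":25,"v":45,"vw":39},"yv":{"hil":14,"sgr":43,"v":37,"xpi":17},"z":[80,65,79,46,91,62]}
After op 9 (add /yv/iy 85): {"ghw":[10,20,62],"tz":{"n":61,"ue":25,"v":45,"vw":39},"yv":{"hil":14,"iy":85,"sgr":43,"v":37,"xpi":17},"z":[80,65,79,46,91,62]}
After op 10 (replace /z/4 17): {"ghw":[10,20,62],"tz":{"n":61,"ue":25,"v":45,"vw":39},"yv":{"hil":14,"iy":85,"sgr":43,"v":37,"xpi":17},"z":[80,65,79,46,17,62]}
After op 11 (remove /ghw/2): {"ghw":[10,20],"tz":{"n":61,"ue":25,"v":45,"vw":39},"yv":{"hil":14,"iy":85,"sgr":43,"v":37,"xpi":17},"z":[80,65,79,46,17,62]}
After op 12 (replace /ghw/0 13): {"ghw":[13,20],"tz":{"n":61,"ue":25,"v":45,"vw":39},"yv":{"hil":14,"iy":85,"sgr":43,"v":37,"xpi":17},"z":[80,65,79,46,17,62]}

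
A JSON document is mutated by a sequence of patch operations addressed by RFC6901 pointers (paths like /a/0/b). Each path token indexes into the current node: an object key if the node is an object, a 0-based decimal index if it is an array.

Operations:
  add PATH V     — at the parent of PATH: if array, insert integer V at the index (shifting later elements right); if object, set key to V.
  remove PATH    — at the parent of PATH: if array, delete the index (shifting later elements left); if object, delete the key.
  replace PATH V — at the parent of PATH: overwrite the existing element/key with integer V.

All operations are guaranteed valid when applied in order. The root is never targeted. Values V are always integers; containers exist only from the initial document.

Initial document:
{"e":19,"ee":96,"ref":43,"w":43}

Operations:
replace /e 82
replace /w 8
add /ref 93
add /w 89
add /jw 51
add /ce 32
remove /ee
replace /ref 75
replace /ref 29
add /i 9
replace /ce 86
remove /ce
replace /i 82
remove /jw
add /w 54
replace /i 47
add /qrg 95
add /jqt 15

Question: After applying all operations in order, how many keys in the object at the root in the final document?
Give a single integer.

Answer: 6

Derivation:
After op 1 (replace /e 82): {"e":82,"ee":96,"ref":43,"w":43}
After op 2 (replace /w 8): {"e":82,"ee":96,"ref":43,"w":8}
After op 3 (add /ref 93): {"e":82,"ee":96,"ref":93,"w":8}
After op 4 (add /w 89): {"e":82,"ee":96,"ref":93,"w":89}
After op 5 (add /jw 51): {"e":82,"ee":96,"jw":51,"ref":93,"w":89}
After op 6 (add /ce 32): {"ce":32,"e":82,"ee":96,"jw":51,"ref":93,"w":89}
After op 7 (remove /ee): {"ce":32,"e":82,"jw":51,"ref":93,"w":89}
After op 8 (replace /ref 75): {"ce":32,"e":82,"jw":51,"ref":75,"w":89}
After op 9 (replace /ref 29): {"ce":32,"e":82,"jw":51,"ref":29,"w":89}
After op 10 (add /i 9): {"ce":32,"e":82,"i":9,"jw":51,"ref":29,"w":89}
After op 11 (replace /ce 86): {"ce":86,"e":82,"i":9,"jw":51,"ref":29,"w":89}
After op 12 (remove /ce): {"e":82,"i":9,"jw":51,"ref":29,"w":89}
After op 13 (replace /i 82): {"e":82,"i":82,"jw":51,"ref":29,"w":89}
After op 14 (remove /jw): {"e":82,"i":82,"ref":29,"w":89}
After op 15 (add /w 54): {"e":82,"i":82,"ref":29,"w":54}
After op 16 (replace /i 47): {"e":82,"i":47,"ref":29,"w":54}
After op 17 (add /qrg 95): {"e":82,"i":47,"qrg":95,"ref":29,"w":54}
After op 18 (add /jqt 15): {"e":82,"i":47,"jqt":15,"qrg":95,"ref":29,"w":54}
Size at the root: 6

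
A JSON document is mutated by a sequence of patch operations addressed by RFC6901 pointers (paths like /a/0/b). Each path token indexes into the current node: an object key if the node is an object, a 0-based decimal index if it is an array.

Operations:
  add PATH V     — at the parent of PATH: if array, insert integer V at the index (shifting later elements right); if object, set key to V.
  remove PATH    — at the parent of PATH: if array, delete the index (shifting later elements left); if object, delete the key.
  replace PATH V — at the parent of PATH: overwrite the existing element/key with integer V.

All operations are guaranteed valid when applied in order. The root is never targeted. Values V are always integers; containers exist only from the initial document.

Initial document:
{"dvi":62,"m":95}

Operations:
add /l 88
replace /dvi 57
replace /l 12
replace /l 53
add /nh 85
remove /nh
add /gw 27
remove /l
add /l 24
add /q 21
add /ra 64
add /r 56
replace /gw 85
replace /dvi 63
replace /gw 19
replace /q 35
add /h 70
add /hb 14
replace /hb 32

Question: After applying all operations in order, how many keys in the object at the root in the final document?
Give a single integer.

After op 1 (add /l 88): {"dvi":62,"l":88,"m":95}
After op 2 (replace /dvi 57): {"dvi":57,"l":88,"m":95}
After op 3 (replace /l 12): {"dvi":57,"l":12,"m":95}
After op 4 (replace /l 53): {"dvi":57,"l":53,"m":95}
After op 5 (add /nh 85): {"dvi":57,"l":53,"m":95,"nh":85}
After op 6 (remove /nh): {"dvi":57,"l":53,"m":95}
After op 7 (add /gw 27): {"dvi":57,"gw":27,"l":53,"m":95}
After op 8 (remove /l): {"dvi":57,"gw":27,"m":95}
After op 9 (add /l 24): {"dvi":57,"gw":27,"l":24,"m":95}
After op 10 (add /q 21): {"dvi":57,"gw":27,"l":24,"m":95,"q":21}
After op 11 (add /ra 64): {"dvi":57,"gw":27,"l":24,"m":95,"q":21,"ra":64}
After op 12 (add /r 56): {"dvi":57,"gw":27,"l":24,"m":95,"q":21,"r":56,"ra":64}
After op 13 (replace /gw 85): {"dvi":57,"gw":85,"l":24,"m":95,"q":21,"r":56,"ra":64}
After op 14 (replace /dvi 63): {"dvi":63,"gw":85,"l":24,"m":95,"q":21,"r":56,"ra":64}
After op 15 (replace /gw 19): {"dvi":63,"gw":19,"l":24,"m":95,"q":21,"r":56,"ra":64}
After op 16 (replace /q 35): {"dvi":63,"gw":19,"l":24,"m":95,"q":35,"r":56,"ra":64}
After op 17 (add /h 70): {"dvi":63,"gw":19,"h":70,"l":24,"m":95,"q":35,"r":56,"ra":64}
After op 18 (add /hb 14): {"dvi":63,"gw":19,"h":70,"hb":14,"l":24,"m":95,"q":35,"r":56,"ra":64}
After op 19 (replace /hb 32): {"dvi":63,"gw":19,"h":70,"hb":32,"l":24,"m":95,"q":35,"r":56,"ra":64}
Size at the root: 9

Answer: 9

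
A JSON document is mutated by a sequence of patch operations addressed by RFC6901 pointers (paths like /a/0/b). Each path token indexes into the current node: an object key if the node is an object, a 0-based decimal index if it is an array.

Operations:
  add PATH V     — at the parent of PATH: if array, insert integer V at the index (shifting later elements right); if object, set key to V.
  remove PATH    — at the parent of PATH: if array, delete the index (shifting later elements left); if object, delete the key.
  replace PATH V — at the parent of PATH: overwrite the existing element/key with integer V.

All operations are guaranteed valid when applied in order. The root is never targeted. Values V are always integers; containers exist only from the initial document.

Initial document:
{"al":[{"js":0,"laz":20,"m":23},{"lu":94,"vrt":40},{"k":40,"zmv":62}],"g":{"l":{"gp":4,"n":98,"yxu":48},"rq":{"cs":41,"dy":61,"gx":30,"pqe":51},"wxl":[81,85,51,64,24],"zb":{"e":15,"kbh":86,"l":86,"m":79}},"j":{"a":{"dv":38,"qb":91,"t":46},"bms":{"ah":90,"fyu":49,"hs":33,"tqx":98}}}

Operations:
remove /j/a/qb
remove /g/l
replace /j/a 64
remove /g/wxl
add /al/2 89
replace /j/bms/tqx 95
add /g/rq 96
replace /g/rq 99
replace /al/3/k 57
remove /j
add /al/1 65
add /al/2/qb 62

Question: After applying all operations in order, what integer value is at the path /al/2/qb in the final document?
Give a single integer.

After op 1 (remove /j/a/qb): {"al":[{"js":0,"laz":20,"m":23},{"lu":94,"vrt":40},{"k":40,"zmv":62}],"g":{"l":{"gp":4,"n":98,"yxu":48},"rq":{"cs":41,"dy":61,"gx":30,"pqe":51},"wxl":[81,85,51,64,24],"zb":{"e":15,"kbh":86,"l":86,"m":79}},"j":{"a":{"dv":38,"t":46},"bms":{"ah":90,"fyu":49,"hs":33,"tqx":98}}}
After op 2 (remove /g/l): {"al":[{"js":0,"laz":20,"m":23},{"lu":94,"vrt":40},{"k":40,"zmv":62}],"g":{"rq":{"cs":41,"dy":61,"gx":30,"pqe":51},"wxl":[81,85,51,64,24],"zb":{"e":15,"kbh":86,"l":86,"m":79}},"j":{"a":{"dv":38,"t":46},"bms":{"ah":90,"fyu":49,"hs":33,"tqx":98}}}
After op 3 (replace /j/a 64): {"al":[{"js":0,"laz":20,"m":23},{"lu":94,"vrt":40},{"k":40,"zmv":62}],"g":{"rq":{"cs":41,"dy":61,"gx":30,"pqe":51},"wxl":[81,85,51,64,24],"zb":{"e":15,"kbh":86,"l":86,"m":79}},"j":{"a":64,"bms":{"ah":90,"fyu":49,"hs":33,"tqx":98}}}
After op 4 (remove /g/wxl): {"al":[{"js":0,"laz":20,"m":23},{"lu":94,"vrt":40},{"k":40,"zmv":62}],"g":{"rq":{"cs":41,"dy":61,"gx":30,"pqe":51},"zb":{"e":15,"kbh":86,"l":86,"m":79}},"j":{"a":64,"bms":{"ah":90,"fyu":49,"hs":33,"tqx":98}}}
After op 5 (add /al/2 89): {"al":[{"js":0,"laz":20,"m":23},{"lu":94,"vrt":40},89,{"k":40,"zmv":62}],"g":{"rq":{"cs":41,"dy":61,"gx":30,"pqe":51},"zb":{"e":15,"kbh":86,"l":86,"m":79}},"j":{"a":64,"bms":{"ah":90,"fyu":49,"hs":33,"tqx":98}}}
After op 6 (replace /j/bms/tqx 95): {"al":[{"js":0,"laz":20,"m":23},{"lu":94,"vrt":40},89,{"k":40,"zmv":62}],"g":{"rq":{"cs":41,"dy":61,"gx":30,"pqe":51},"zb":{"e":15,"kbh":86,"l":86,"m":79}},"j":{"a":64,"bms":{"ah":90,"fyu":49,"hs":33,"tqx":95}}}
After op 7 (add /g/rq 96): {"al":[{"js":0,"laz":20,"m":23},{"lu":94,"vrt":40},89,{"k":40,"zmv":62}],"g":{"rq":96,"zb":{"e":15,"kbh":86,"l":86,"m":79}},"j":{"a":64,"bms":{"ah":90,"fyu":49,"hs":33,"tqx":95}}}
After op 8 (replace /g/rq 99): {"al":[{"js":0,"laz":20,"m":23},{"lu":94,"vrt":40},89,{"k":40,"zmv":62}],"g":{"rq":99,"zb":{"e":15,"kbh":86,"l":86,"m":79}},"j":{"a":64,"bms":{"ah":90,"fyu":49,"hs":33,"tqx":95}}}
After op 9 (replace /al/3/k 57): {"al":[{"js":0,"laz":20,"m":23},{"lu":94,"vrt":40},89,{"k":57,"zmv":62}],"g":{"rq":99,"zb":{"e":15,"kbh":86,"l":86,"m":79}},"j":{"a":64,"bms":{"ah":90,"fyu":49,"hs":33,"tqx":95}}}
After op 10 (remove /j): {"al":[{"js":0,"laz":20,"m":23},{"lu":94,"vrt":40},89,{"k":57,"zmv":62}],"g":{"rq":99,"zb":{"e":15,"kbh":86,"l":86,"m":79}}}
After op 11 (add /al/1 65): {"al":[{"js":0,"laz":20,"m":23},65,{"lu":94,"vrt":40},89,{"k":57,"zmv":62}],"g":{"rq":99,"zb":{"e":15,"kbh":86,"l":86,"m":79}}}
After op 12 (add /al/2/qb 62): {"al":[{"js":0,"laz":20,"m":23},65,{"lu":94,"qb":62,"vrt":40},89,{"k":57,"zmv":62}],"g":{"rq":99,"zb":{"e":15,"kbh":86,"l":86,"m":79}}}
Value at /al/2/qb: 62

Answer: 62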